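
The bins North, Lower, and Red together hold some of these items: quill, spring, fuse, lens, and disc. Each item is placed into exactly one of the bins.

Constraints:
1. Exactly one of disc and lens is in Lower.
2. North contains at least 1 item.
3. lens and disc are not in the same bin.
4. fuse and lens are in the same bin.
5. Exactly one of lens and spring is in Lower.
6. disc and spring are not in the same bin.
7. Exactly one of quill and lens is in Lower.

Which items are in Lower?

Lower = {fuse, lens}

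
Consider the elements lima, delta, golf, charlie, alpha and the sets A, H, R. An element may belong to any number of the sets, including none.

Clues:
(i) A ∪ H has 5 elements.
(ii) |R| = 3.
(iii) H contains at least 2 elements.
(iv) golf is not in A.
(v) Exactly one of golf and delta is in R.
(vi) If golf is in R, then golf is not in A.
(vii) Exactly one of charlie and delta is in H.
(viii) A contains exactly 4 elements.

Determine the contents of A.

A = {alpha, charlie, delta, lima}

From (iv): golf ∉ A.
(viii): only 4 candidates remain for A, so all are in.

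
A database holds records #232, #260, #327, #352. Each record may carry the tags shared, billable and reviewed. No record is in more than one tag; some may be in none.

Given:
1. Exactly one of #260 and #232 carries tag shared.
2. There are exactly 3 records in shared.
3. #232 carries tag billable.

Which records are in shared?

From (3): #232 ∈ billable.
(1) (exactly one): #260 ∈ shared.
(2): only 3 candidates remain for shared, so all are in.

shared = {#260, #327, #352}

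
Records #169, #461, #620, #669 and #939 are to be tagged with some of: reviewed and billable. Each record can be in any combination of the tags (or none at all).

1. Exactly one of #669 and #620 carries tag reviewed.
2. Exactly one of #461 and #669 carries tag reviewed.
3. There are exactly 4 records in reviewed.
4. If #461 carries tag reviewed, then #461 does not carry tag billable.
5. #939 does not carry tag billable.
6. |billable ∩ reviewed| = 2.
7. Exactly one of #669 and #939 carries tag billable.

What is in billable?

billable = {#169, #620, #669}

From (5): #939 ∉ billable.
(7) (exactly one): #669 ∈ billable.
Suppose #169 ∉ billable: no assignment then satisfies all the clues, so #169 ∈ billable.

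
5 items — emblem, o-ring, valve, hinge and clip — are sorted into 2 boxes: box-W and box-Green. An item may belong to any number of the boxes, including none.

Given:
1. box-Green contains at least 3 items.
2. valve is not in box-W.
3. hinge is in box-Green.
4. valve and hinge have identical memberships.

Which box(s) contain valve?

From (2): valve ∉ box-W.
From (3): hinge ∈ box-Green.
(4): hinge matches valve: hinge ∉ box-W.
(4): valve matches hinge: valve ∈ box-Green.

valve: box-Green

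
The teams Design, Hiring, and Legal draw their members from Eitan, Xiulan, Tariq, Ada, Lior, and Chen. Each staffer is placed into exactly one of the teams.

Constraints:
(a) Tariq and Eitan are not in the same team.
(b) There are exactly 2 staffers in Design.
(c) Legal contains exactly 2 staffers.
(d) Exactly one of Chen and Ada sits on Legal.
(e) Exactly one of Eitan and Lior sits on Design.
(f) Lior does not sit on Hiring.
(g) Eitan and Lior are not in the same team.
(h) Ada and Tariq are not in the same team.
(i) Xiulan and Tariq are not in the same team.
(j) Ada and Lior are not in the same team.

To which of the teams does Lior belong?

Lior: Design

From (f): Lior ∉ Hiring.
Suppose Lior ∉ Design: no assignment then satisfies all the clues, so Lior ∈ Design.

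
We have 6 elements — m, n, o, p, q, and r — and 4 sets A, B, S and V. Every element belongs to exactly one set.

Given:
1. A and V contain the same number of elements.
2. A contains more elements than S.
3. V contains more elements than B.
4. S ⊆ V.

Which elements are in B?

B = {}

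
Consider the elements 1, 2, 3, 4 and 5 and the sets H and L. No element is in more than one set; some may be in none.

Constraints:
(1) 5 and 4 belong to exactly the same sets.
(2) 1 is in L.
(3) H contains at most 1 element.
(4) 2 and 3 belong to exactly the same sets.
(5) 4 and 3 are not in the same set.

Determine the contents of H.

H = {}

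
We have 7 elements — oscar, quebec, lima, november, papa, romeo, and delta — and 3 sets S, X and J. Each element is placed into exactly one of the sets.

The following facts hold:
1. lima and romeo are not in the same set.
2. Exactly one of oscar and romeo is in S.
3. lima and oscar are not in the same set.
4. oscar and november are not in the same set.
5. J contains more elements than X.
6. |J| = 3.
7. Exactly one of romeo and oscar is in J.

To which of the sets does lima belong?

lima: X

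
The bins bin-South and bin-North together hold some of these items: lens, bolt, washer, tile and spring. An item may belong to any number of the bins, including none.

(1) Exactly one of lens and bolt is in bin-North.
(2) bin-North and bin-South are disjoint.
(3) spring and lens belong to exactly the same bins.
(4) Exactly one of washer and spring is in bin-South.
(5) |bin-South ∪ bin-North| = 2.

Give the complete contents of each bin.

bin-South = {washer}; bin-North = {bolt}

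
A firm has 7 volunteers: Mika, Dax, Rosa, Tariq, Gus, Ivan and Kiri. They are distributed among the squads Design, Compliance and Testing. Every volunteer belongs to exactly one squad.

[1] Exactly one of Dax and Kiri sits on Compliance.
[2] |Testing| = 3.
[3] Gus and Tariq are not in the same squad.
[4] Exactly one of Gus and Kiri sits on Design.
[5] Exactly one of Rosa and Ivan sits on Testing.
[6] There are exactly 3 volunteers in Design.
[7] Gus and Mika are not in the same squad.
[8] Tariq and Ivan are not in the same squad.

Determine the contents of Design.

Design = {Dax, Gus, Ivan}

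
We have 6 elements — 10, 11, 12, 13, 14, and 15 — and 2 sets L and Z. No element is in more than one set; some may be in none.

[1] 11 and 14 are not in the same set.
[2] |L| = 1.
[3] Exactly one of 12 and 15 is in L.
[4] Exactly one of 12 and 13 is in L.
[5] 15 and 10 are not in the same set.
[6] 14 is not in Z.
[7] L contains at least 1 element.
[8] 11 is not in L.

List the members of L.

L = {12}

From (6): 14 ∉ Z.
From (8): 11 ∉ L.
Suppose 10 ∈ L: no assignment then satisfies all the clues, so 10 ∉ L.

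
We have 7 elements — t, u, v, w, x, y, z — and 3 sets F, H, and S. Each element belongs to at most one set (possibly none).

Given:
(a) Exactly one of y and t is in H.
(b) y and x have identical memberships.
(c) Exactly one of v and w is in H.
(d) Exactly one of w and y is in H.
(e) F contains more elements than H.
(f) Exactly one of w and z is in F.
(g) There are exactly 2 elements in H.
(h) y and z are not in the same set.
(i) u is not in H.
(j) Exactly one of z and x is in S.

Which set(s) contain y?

y: S

From (i): u ∉ H.
Suppose y ∈ F: no assignment then satisfies all the clues, so y ∉ F.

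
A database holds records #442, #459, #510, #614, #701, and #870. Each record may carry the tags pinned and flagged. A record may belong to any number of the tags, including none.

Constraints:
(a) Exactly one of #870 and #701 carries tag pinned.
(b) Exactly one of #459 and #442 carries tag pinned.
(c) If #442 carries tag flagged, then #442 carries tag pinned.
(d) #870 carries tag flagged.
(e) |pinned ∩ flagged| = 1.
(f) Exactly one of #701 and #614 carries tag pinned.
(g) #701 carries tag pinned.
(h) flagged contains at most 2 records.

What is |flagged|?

From (d): #870 ∈ flagged.
From (g): #701 ∈ pinned.
(a) (exactly one): #870 ∉ pinned.
(f) (exactly one): #614 ∉ pinned.
Suppose #614 ∈ flagged: no assignment then satisfies all the clues, so #614 ∉ flagged.

2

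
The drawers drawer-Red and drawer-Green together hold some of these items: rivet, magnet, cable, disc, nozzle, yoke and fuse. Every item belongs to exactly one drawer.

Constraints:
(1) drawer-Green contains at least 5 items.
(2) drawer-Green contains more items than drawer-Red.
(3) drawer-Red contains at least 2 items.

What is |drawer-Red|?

2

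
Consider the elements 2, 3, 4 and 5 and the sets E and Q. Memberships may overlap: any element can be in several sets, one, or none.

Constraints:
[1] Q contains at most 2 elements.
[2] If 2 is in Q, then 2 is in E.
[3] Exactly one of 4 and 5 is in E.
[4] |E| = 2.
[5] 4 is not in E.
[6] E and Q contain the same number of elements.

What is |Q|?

2

From (5): 4 ∉ E.
(3) (exactly one): 5 ∈ E.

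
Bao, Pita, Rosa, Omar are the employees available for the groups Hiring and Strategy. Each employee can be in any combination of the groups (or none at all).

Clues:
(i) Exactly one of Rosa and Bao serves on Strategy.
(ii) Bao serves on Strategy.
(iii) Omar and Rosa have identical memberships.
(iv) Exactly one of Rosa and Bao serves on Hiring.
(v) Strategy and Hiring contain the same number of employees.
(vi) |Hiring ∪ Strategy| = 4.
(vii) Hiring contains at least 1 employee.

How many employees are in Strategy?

2

From (ii): Bao ∈ Strategy.
(i) (exactly one): Rosa ∉ Strategy.
(iii): Omar matches Rosa: Omar ∉ Strategy.
Suppose Bao ∈ Hiring: no assignment then satisfies all the clues, so Bao ∉ Hiring.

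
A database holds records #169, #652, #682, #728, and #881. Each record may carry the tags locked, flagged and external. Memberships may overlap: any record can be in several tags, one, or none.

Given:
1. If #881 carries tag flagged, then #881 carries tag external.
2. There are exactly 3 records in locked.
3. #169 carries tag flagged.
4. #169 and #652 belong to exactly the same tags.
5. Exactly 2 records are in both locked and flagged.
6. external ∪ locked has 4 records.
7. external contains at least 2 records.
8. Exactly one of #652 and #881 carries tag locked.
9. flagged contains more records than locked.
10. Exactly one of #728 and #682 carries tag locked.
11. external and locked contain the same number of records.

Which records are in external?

From (3): #169 ∈ flagged.
(4): #652 matches #169: #652 ∈ flagged.
Suppose #169 ∉ external: no assignment then satisfies all the clues, so #169 ∈ external.

external = {#169, #652, #881}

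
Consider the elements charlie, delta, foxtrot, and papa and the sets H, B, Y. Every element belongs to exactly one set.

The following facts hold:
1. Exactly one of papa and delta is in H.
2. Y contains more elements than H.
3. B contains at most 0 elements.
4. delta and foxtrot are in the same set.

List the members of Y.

Y = {charlie, delta, foxtrot}

(3): B already has 0, so the rest are out.
Suppose charlie ∉ Y: no assignment then satisfies all the clues, so charlie ∈ Y.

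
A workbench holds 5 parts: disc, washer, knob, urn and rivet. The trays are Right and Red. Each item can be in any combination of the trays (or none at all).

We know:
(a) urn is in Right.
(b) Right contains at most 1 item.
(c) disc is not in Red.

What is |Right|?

From (a): urn ∈ Right.
From (c): disc ∉ Red.
(b): Right already has 1, so the rest are out.

1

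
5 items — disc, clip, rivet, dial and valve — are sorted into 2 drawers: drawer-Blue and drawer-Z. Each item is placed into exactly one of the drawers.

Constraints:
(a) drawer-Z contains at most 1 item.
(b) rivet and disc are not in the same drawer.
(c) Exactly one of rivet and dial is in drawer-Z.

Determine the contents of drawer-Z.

drawer-Z = {rivet}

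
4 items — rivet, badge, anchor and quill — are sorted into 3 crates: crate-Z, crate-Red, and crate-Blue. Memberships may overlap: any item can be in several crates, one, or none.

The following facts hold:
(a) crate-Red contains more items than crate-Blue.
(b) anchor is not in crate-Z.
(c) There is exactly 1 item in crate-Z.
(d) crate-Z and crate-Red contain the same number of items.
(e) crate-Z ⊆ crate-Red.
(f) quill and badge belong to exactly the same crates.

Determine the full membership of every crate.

crate-Z = {rivet}; crate-Red = {rivet}; crate-Blue = {}

From (b): anchor ∉ crate-Z.
Suppose rivet ∉ crate-Z: no assignment then satisfies all the clues, so rivet ∈ crate-Z.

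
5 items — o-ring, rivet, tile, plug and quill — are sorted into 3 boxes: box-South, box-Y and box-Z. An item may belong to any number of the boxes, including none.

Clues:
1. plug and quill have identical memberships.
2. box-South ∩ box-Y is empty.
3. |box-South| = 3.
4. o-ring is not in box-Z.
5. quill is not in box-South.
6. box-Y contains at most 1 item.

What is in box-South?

box-South = {o-ring, rivet, tile}

From (4): o-ring ∉ box-Z.
From (5): quill ∉ box-South.
(1): plug matches quill: plug ∉ box-South.
(3): only 3 candidates remain for box-South, so all are in.
(2) (disjoint): o-ring ∉ box-Y.
(2) (disjoint): rivet ∉ box-Y.
(2) (disjoint): tile ∉ box-Y.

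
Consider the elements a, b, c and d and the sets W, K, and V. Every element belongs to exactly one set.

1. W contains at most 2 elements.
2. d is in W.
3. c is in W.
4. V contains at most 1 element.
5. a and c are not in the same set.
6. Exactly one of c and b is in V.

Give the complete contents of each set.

W = {c, d}; K = {a}; V = {b}

From (2): d ∈ W.
From (3): c ∈ W.
(1): W already has 2, so the rest are out.
(6) (exactly one): b ∈ V.
(4): V already has 1, so the rest are out.
Only one set left: a ∈ K.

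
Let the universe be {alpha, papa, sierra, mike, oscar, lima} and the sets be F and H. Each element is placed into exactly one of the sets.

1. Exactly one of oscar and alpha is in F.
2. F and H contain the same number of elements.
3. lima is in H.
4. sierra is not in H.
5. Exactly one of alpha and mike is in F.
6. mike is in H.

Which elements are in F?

F = {alpha, papa, sierra}

From (3): lima ∈ H.
From (4): sierra ∉ H.
From (6): mike ∈ H.
(5) (exactly one): alpha ∈ F.
Only one set left: sierra ∈ F.
(1) (exactly one): oscar ∉ F.
Only one set left: oscar ∈ H.
Suppose papa ∉ F: no assignment then satisfies all the clues, so papa ∈ F.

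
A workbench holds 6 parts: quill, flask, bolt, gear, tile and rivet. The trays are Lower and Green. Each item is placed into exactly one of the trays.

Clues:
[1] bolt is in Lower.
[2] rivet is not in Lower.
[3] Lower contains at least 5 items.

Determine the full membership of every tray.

From (1): bolt ∈ Lower.
From (2): rivet ∉ Lower.
(3): only 5 candidates remain for Lower, so all are in.
Only one tray left: rivet ∈ Green.

Lower = {bolt, flask, gear, quill, tile}; Green = {rivet}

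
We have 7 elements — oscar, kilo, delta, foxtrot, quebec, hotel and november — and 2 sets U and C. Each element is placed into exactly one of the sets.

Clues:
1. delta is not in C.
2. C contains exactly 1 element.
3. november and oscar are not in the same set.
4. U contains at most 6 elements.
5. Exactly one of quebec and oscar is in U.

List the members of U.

U = {delta, foxtrot, hotel, kilo, november, quebec}

From (1): delta ∉ C.
Only one set left: delta ∈ U.
Suppose oscar ∈ U: no assignment then satisfies all the clues, so oscar ∉ U.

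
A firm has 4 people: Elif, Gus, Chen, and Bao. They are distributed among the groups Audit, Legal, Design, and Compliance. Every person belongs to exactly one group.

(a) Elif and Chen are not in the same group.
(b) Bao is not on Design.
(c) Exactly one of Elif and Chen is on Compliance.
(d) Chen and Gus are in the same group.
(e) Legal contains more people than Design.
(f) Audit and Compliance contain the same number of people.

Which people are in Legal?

From (b): Bao ∉ Design.
Suppose Elif ∈ Legal: no assignment then satisfies all the clues, so Elif ∉ Legal.

Legal = {Chen, Gus}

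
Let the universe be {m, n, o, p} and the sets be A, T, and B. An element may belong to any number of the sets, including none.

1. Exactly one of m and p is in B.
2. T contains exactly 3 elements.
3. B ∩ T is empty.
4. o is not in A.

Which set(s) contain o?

o: T

From (4): o ∉ A.
Suppose o ∉ T: no assignment then satisfies all the clues, so o ∈ T.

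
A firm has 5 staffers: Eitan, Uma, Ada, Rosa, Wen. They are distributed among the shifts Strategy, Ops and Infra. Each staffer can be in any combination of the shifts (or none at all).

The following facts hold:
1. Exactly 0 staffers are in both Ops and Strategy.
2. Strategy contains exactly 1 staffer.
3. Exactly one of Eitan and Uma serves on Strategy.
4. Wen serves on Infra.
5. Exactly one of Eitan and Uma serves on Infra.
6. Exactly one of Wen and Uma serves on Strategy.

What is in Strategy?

From (4): Wen ∈ Infra.
Suppose Eitan ∈ Strategy: no assignment then satisfies all the clues, so Eitan ∉ Strategy.

Strategy = {Uma}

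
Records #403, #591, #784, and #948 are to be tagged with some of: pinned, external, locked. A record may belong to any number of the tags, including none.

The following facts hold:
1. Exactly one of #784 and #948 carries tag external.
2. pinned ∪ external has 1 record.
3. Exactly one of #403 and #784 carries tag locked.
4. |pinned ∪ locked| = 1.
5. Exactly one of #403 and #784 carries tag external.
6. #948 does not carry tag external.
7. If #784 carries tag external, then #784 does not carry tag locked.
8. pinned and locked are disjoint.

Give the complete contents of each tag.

pinned = {}; external = {#784}; locked = {#403}

From (6): #948 ∉ external.
(1) (exactly one): #784 ∈ external.
(5) (exactly one): #403 ∉ external.
(7): #784 ∉ locked.
(3) (exactly one): #403 ∈ locked.
(8) (disjoint): #403 ∉ pinned.
Suppose #591 ∈ pinned: no assignment then satisfies all the clues, so #591 ∉ pinned.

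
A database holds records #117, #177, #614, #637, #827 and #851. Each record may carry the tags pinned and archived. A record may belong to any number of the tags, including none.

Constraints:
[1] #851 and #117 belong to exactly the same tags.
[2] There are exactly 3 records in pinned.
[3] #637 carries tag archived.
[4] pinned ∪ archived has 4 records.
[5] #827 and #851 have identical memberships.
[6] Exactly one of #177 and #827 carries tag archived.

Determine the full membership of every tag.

pinned = {#117, #827, #851}; archived = {#117, #637, #827, #851}

From (3): #637 ∈ archived.
Suppose #117 ∉ pinned: no assignment then satisfies all the clues, so #117 ∈ pinned.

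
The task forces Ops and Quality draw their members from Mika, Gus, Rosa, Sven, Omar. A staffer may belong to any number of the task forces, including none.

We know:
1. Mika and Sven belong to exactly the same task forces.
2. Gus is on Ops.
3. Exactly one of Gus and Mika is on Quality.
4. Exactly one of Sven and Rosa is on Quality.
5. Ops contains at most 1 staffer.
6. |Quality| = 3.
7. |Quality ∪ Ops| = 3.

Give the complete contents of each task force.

Ops = {Gus}; Quality = {Gus, Omar, Rosa}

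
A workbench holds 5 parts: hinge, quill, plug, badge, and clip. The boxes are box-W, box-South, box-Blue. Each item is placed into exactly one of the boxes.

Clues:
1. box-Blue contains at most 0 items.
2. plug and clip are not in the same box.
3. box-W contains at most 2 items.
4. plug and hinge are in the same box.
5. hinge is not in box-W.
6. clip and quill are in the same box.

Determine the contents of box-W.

box-W = {clip, quill}

From (5): hinge ∉ box-W.
(1): box-Blue already has 0, so the rest are out.
(4): plug matches hinge: plug ∉ box-W.
Only one box left: hinge ∈ box-South.
Only one box left: plug ∈ box-South.
(2): clip ∉ box-South.
(6): quill matches clip: quill ∉ box-South.
Only one box left: quill ∈ box-W.
Only one box left: clip ∈ box-W.
(3): box-W already has 2, so the rest are out.
Only one box left: badge ∈ box-South.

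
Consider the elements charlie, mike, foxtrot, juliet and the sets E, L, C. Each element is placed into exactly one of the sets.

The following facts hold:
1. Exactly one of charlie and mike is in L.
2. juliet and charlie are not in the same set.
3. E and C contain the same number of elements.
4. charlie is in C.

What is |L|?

2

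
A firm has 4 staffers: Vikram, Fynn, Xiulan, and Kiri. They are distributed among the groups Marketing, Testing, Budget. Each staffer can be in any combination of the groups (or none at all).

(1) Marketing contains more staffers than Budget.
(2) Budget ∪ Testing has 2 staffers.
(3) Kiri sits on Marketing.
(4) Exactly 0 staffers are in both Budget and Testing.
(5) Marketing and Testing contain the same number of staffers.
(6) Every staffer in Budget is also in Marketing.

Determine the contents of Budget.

Budget = {}

From (3): Kiri ∈ Marketing.
Suppose Vikram ∈ Budget: no assignment then satisfies all the clues, so Vikram ∉ Budget.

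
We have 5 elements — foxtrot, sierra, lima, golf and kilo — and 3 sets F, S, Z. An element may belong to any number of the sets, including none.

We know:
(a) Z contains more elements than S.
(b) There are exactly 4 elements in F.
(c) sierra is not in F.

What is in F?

F = {foxtrot, golf, kilo, lima}

From (c): sierra ∉ F.
(b): only 4 candidates remain for F, so all are in.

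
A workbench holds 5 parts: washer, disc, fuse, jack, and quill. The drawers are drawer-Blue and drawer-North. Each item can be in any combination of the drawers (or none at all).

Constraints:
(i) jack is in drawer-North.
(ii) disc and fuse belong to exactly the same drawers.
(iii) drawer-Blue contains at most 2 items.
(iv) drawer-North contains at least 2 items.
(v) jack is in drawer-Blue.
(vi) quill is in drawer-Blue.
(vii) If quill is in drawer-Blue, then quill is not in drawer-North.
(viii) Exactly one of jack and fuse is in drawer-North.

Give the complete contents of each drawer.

From (i): jack ∈ drawer-North.
From (v): jack ∈ drawer-Blue.
From (vi): quill ∈ drawer-Blue.
(iii): drawer-Blue already has 2, so the rest are out.
(vii): quill ∉ drawer-North.
(viii) (exactly one): fuse ∉ drawer-North.
(ii): disc matches fuse: disc ∉ drawer-North.
(iv): only 2 candidates remain for drawer-North, so all are in.

drawer-Blue = {jack, quill}; drawer-North = {jack, washer}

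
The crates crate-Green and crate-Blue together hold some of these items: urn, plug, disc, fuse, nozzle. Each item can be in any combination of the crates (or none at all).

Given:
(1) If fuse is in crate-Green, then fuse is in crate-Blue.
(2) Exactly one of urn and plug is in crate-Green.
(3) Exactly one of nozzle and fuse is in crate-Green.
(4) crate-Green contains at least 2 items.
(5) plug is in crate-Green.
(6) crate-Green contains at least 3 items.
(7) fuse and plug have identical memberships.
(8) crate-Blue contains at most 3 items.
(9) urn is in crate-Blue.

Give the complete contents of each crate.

crate-Green = {disc, fuse, plug}; crate-Blue = {fuse, plug, urn}

From (5): plug ∈ crate-Green.
From (9): urn ∈ crate-Blue.
(2) (exactly one): urn ∉ crate-Green.
(7): fuse matches plug: fuse ∈ crate-Green.
(1): fuse ∈ crate-Blue.
(3) (exactly one): nozzle ∉ crate-Green.
(6): only 3 candidates remain for crate-Green, so all are in.
(7): plug matches fuse: plug ∈ crate-Blue.
(8): crate-Blue already has 3, so the rest are out.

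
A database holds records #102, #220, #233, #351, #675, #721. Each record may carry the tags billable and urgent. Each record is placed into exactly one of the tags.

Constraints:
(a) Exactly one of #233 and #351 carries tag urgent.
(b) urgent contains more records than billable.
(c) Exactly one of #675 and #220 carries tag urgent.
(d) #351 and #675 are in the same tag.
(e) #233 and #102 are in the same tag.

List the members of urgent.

urgent = {#102, #220, #233, #721}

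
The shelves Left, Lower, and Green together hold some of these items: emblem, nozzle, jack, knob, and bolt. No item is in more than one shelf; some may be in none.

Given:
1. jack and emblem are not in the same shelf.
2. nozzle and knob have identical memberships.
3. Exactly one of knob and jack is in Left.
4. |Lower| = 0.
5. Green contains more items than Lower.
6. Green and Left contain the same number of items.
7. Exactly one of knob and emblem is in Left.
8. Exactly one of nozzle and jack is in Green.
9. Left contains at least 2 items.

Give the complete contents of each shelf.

Left = {knob, nozzle}; Lower = {}; Green = {bolt, jack}

(4): Lower already has 0, so the rest are out.
Suppose emblem ∈ Left: no assignment then satisfies all the clues, so emblem ∉ Left.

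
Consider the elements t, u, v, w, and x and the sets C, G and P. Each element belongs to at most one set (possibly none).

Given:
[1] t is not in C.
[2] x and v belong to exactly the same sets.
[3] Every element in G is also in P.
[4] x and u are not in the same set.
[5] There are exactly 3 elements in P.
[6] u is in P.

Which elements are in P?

From (1): t ∉ C.
From (6): u ∈ P.
(4): x ∉ P.
(2): v matches x: v ∉ P.
(3) contrapositive: v ∉ G.
(3) contrapositive: x ∉ G.
(5): only 3 candidates remain for P, so all are in.

P = {t, u, w}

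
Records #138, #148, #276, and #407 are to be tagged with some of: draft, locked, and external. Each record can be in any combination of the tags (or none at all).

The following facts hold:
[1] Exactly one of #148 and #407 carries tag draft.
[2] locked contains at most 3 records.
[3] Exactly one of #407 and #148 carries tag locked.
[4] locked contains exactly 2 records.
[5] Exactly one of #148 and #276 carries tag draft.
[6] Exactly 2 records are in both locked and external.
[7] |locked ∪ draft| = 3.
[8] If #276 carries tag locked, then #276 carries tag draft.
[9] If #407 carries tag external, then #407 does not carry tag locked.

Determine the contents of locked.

locked = {#148, #276}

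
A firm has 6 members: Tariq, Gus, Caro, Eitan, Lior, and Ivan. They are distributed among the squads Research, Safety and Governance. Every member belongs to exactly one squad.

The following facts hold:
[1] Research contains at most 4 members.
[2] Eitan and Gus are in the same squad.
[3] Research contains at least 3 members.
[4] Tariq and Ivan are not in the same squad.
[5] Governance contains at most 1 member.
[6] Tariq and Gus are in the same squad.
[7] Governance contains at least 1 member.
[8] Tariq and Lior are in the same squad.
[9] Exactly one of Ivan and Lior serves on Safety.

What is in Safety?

Safety = {Ivan}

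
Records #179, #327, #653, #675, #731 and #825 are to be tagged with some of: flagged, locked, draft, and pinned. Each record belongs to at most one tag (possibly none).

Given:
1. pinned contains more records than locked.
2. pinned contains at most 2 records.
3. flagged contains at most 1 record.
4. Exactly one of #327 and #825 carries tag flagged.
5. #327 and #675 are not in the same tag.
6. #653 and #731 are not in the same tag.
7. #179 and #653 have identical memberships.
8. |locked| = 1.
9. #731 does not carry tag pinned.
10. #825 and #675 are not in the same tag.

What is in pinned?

pinned = {#179, #653}

From (9): #731 ∉ pinned.
Suppose #179 ∉ pinned: no assignment then satisfies all the clues, so #179 ∈ pinned.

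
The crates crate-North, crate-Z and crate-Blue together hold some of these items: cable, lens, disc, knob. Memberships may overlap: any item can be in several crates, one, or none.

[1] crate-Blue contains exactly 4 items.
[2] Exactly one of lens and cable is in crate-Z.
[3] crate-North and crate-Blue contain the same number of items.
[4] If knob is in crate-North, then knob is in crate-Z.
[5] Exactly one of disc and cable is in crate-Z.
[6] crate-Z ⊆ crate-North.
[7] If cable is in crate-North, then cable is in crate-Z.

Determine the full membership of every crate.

crate-North = {cable, disc, knob, lens}; crate-Z = {cable, knob}; crate-Blue = {cable, disc, knob, lens}

(1): only 4 candidates remain for crate-Blue, so all are in.
Suppose cable ∉ crate-North: no assignment then satisfies all the clues, so cable ∈ crate-North.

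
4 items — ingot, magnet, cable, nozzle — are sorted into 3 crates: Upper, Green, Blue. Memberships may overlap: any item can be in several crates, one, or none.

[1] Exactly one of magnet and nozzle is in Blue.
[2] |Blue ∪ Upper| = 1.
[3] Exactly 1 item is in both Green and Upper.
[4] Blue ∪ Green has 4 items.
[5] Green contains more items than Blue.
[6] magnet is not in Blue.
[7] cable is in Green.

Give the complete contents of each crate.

Upper = {nozzle}; Green = {cable, ingot, magnet, nozzle}; Blue = {nozzle}

From (6): magnet ∉ Blue.
From (7): cable ∈ Green.
(1) (exactly one): nozzle ∈ Blue.
Suppose ingot ∈ Upper: no assignment then satisfies all the clues, so ingot ∉ Upper.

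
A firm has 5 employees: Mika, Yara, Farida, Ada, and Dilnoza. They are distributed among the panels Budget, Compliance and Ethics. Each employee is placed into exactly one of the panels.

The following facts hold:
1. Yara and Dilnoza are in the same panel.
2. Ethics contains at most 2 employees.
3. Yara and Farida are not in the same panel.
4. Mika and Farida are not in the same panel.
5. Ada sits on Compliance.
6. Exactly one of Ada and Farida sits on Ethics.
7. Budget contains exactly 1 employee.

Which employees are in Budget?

Budget = {Mika}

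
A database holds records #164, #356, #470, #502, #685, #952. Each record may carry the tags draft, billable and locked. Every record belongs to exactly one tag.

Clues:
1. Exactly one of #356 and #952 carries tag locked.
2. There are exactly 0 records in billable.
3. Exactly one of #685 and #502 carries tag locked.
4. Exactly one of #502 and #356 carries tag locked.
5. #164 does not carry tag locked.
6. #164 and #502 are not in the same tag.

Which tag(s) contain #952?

#952: locked

From (5): #164 ∉ locked.
(2): billable already has 0, so the rest are out.
Only one tag left: #164 ∈ draft.
(6): #502 ∉ draft.
Only one tag left: #502 ∈ locked.
(3) (exactly one): #685 ∉ locked.
(4) (exactly one): #356 ∉ locked.
Only one tag left: #356 ∈ draft.
Only one tag left: #685 ∈ draft.
(1) (exactly one): #952 ∈ locked.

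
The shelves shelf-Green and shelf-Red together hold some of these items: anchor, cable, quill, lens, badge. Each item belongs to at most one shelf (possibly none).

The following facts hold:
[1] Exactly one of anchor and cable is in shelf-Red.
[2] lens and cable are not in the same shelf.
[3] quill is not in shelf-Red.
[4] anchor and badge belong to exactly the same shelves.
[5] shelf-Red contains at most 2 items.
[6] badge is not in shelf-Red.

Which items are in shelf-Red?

From (3): quill ∉ shelf-Red.
From (6): badge ∉ shelf-Red.
(4): anchor matches badge: anchor ∉ shelf-Red.
(1) (exactly one): cable ∈ shelf-Red.
(2): lens ∉ shelf-Red.

shelf-Red = {cable}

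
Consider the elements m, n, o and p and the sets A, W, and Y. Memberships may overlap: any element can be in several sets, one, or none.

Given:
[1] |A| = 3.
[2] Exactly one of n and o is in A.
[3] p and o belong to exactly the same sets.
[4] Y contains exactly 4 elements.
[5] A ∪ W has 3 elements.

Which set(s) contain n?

n: Y

(4): only 4 candidates remain for Y, so all are in.
Suppose n ∈ A: no assignment then satisfies all the clues, so n ∉ A.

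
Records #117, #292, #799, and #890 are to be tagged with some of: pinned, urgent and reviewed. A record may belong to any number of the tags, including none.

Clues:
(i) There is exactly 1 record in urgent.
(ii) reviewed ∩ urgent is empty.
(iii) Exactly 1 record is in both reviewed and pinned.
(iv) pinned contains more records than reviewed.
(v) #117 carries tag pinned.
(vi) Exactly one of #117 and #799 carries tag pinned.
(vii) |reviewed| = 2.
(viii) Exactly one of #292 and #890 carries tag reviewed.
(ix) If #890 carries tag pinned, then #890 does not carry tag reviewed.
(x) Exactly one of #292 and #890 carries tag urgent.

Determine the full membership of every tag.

pinned = {#117, #292, #890}; urgent = {#890}; reviewed = {#292, #799}

From (v): #117 ∈ pinned.
(vi) (exactly one): #799 ∉ pinned.
Suppose #117 ∈ urgent: no assignment then satisfies all the clues, so #117 ∉ urgent.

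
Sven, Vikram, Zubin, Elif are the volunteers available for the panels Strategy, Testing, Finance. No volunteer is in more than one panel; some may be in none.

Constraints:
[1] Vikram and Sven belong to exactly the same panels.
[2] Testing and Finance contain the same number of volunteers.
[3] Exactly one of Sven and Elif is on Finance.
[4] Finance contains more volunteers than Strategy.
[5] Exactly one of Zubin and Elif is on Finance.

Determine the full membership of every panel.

Strategy = {}; Testing = {Zubin}; Finance = {Elif}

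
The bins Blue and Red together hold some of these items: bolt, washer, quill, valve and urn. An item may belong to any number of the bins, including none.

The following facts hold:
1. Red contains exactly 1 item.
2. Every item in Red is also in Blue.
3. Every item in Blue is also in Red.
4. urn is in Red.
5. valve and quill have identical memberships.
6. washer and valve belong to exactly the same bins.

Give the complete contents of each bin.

Blue = {urn}; Red = {urn}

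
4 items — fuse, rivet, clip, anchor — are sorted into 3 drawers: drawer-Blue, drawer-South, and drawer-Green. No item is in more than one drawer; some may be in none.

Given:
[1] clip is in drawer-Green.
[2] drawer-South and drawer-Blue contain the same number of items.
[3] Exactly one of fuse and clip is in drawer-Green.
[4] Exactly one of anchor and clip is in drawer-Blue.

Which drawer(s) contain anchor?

anchor: drawer-Blue

From (1): clip ∈ drawer-Green.
(3) (exactly one): fuse ∉ drawer-Green.
(4) (exactly one): anchor ∈ drawer-Blue.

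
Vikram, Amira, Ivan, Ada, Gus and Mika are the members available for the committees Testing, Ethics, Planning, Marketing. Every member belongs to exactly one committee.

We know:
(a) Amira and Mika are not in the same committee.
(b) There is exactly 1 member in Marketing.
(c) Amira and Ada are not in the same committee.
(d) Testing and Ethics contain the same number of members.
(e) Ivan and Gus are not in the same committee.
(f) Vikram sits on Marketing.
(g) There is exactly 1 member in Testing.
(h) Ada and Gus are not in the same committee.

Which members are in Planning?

Planning = {Ada, Ivan, Mika}

From (f): Vikram ∈ Marketing.
(b): Marketing already has 1, so the rest are out.
Suppose Amira ∈ Planning: no assignment then satisfies all the clues, so Amira ∉ Planning.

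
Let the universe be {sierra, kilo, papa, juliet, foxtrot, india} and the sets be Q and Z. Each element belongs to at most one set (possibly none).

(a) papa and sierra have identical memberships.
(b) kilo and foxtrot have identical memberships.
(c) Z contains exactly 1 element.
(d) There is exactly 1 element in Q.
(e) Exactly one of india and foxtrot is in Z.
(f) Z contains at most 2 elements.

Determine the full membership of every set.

Q = {juliet}; Z = {india}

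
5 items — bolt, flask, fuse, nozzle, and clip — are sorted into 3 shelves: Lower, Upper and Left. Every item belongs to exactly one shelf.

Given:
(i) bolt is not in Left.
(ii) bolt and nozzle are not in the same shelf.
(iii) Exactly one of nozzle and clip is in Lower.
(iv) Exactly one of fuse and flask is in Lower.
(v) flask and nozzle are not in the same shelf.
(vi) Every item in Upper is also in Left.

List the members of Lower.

Lower = {bolt, clip, flask}

From (i): bolt ∉ Left.
(vi) contrapositive: bolt ∉ Upper.
Only one shelf left: bolt ∈ Lower.
(ii): nozzle ∉ Lower.
(iii) (exactly one): clip ∈ Lower.
Suppose flask ∉ Lower: no assignment then satisfies all the clues, so flask ∈ Lower.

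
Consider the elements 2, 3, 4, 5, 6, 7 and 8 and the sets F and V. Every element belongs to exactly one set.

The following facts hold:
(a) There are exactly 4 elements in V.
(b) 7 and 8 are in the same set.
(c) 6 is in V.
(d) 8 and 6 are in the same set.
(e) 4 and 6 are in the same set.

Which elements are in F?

F = {2, 3, 5}

From (c): 6 ∈ V.
(d): 8 matches 6: 8 ∉ F.
(d): 8 matches 6: 8 ∈ V.
(e): 4 matches 6: 4 ∉ F.
(e): 4 matches 6: 4 ∈ V.
(b): 7 matches 8: 7 ∉ F.
(b): 7 matches 8: 7 ∈ V.
(a): V already has 4, so the rest are out.
Only one set left: 2 ∈ F.
Only one set left: 3 ∈ F.
Only one set left: 5 ∈ F.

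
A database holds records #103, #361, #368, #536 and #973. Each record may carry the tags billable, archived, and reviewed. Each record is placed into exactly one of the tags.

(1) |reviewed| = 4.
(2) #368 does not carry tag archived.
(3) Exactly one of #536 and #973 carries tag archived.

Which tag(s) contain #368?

#368: reviewed

From (2): #368 ∉ archived.
Suppose #368 ∈ billable: no assignment then satisfies all the clues, so #368 ∉ billable.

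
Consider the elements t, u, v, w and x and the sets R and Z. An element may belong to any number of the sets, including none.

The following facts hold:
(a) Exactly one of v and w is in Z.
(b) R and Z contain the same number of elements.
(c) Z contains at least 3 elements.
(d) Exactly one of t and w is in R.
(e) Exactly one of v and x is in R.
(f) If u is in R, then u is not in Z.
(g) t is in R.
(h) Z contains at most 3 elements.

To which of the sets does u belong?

u: R

From (g): t ∈ R.
(d) (exactly one): w ∉ R.
Suppose u ∉ R: no assignment then satisfies all the clues, so u ∈ R.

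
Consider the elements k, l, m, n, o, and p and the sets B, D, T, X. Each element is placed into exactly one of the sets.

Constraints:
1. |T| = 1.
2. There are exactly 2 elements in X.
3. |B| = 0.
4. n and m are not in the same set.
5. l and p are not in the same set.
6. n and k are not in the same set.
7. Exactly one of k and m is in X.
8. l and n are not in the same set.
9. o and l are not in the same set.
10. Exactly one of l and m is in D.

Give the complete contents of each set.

(3): B already has 0, so the rest are out.
Suppose k ∈ D: no assignment then satisfies all the clues, so k ∉ D.

B = {}; D = {m, o, p}; T = {n}; X = {k, l}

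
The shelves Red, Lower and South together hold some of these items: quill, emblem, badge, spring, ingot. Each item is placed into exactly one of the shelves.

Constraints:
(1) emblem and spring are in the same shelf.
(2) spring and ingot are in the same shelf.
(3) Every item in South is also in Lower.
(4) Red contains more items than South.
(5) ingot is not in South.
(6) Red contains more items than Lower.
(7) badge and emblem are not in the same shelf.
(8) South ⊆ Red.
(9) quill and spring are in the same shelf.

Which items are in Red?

From (5): ingot ∉ South.
(2): spring matches ingot: spring ∉ South.
(9): quill matches spring: quill ∉ South.
(1): emblem matches spring: emblem ∉ South.
Suppose quill ∉ Red: no assignment then satisfies all the clues, so quill ∈ Red.

Red = {emblem, ingot, quill, spring}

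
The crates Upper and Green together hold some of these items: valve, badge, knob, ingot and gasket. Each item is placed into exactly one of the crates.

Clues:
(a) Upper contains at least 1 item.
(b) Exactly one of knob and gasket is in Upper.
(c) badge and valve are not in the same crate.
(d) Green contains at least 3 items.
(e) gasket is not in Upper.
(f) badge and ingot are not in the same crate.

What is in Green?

Green = {gasket, ingot, valve}

From (e): gasket ∉ Upper.
(b) (exactly one): knob ∈ Upper.
Only one crate left: gasket ∈ Green.
Suppose valve ∉ Green: no assignment then satisfies all the clues, so valve ∈ Green.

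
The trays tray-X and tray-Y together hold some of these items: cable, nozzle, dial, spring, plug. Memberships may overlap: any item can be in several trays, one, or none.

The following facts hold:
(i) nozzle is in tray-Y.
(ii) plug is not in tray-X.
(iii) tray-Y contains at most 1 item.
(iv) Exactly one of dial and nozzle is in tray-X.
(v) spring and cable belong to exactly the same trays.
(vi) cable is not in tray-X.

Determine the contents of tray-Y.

tray-Y = {nozzle}

From (i): nozzle ∈ tray-Y.
From (ii): plug ∉ tray-X.
From (vi): cable ∉ tray-X.
(iii): tray-Y already has 1, so the rest are out.
(v): spring matches cable: spring ∉ tray-X.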